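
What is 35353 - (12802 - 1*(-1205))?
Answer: 21346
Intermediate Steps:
35353 - (12802 - 1*(-1205)) = 35353 - (12802 + 1205) = 35353 - 1*14007 = 35353 - 14007 = 21346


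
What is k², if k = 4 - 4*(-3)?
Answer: 256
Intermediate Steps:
k = 16 (k = 4 + 12 = 16)
k² = 16² = 256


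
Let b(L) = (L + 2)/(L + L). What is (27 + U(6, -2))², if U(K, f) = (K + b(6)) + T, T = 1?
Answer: 10816/9 ≈ 1201.8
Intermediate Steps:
b(L) = (2 + L)/(2*L) (b(L) = (2 + L)/((2*L)) = (2 + L)*(1/(2*L)) = (2 + L)/(2*L))
U(K, f) = 5/3 + K (U(K, f) = (K + (½)*(2 + 6)/6) + 1 = (K + (½)*(⅙)*8) + 1 = (K + ⅔) + 1 = (⅔ + K) + 1 = 5/3 + K)
(27 + U(6, -2))² = (27 + (5/3 + 6))² = (27 + 23/3)² = (104/3)² = 10816/9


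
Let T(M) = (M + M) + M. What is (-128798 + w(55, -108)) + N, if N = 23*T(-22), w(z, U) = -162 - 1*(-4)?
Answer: -130474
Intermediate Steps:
w(z, U) = -158 (w(z, U) = -162 + 4 = -158)
T(M) = 3*M (T(M) = 2*M + M = 3*M)
N = -1518 (N = 23*(3*(-22)) = 23*(-66) = -1518)
(-128798 + w(55, -108)) + N = (-128798 - 158) - 1518 = -128956 - 1518 = -130474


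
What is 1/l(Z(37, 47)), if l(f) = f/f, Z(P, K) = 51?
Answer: 1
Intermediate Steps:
l(f) = 1
1/l(Z(37, 47)) = 1/1 = 1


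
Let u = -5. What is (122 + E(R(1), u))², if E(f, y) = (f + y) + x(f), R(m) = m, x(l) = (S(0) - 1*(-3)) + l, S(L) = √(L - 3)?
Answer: (122 + I*√3)² ≈ 14881.0 + 422.62*I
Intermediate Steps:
S(L) = √(-3 + L)
x(l) = 3 + l + I*√3 (x(l) = (√(-3 + 0) - 1*(-3)) + l = (√(-3) + 3) + l = (I*√3 + 3) + l = (3 + I*√3) + l = 3 + l + I*√3)
E(f, y) = 3 + y + 2*f + I*√3 (E(f, y) = (f + y) + (3 + f + I*√3) = 3 + y + 2*f + I*√3)
(122 + E(R(1), u))² = (122 + (3 - 5 + 2*1 + I*√3))² = (122 + (3 - 5 + 2 + I*√3))² = (122 + I*√3)²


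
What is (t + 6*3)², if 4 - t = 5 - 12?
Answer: 841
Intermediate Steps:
t = 11 (t = 4 - (5 - 12) = 4 - 1*(-7) = 4 + 7 = 11)
(t + 6*3)² = (11 + 6*3)² = (11 + 18)² = 29² = 841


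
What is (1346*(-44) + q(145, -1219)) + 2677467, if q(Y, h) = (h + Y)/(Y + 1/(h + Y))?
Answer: 407735210671/155729 ≈ 2.6182e+6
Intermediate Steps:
q(Y, h) = (Y + h)/(Y + 1/(Y + h))
(1346*(-44) + q(145, -1219)) + 2677467 = (1346*(-44) + (145 - 1219)²/(1 + 145² + 145*(-1219))) + 2677467 = (-59224 + (-1074)²/(1 + 21025 - 176755)) + 2677467 = (-59224 + 1153476/(-155729)) + 2677467 = (-59224 + 1153476*(-1/155729)) + 2677467 = (-59224 - 1153476/155729) + 2677467 = -9224047772/155729 + 2677467 = 407735210671/155729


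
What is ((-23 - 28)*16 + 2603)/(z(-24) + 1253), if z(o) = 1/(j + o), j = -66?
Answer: 160830/112769 ≈ 1.4262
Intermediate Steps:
z(o) = 1/(-66 + o)
((-23 - 28)*16 + 2603)/(z(-24) + 1253) = ((-23 - 28)*16 + 2603)/(1/(-66 - 24) + 1253) = (-51*16 + 2603)/(1/(-90) + 1253) = (-816 + 2603)/(-1/90 + 1253) = 1787/(112769/90) = 1787*(90/112769) = 160830/112769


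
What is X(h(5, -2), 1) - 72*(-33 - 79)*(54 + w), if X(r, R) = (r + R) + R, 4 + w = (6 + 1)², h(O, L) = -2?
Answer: 798336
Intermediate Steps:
w = 45 (w = -4 + (6 + 1)² = -4 + 7² = -4 + 49 = 45)
X(r, R) = r + 2*R (X(r, R) = (R + r) + R = r + 2*R)
X(h(5, -2), 1) - 72*(-33 - 79)*(54 + w) = (-2 + 2*1) - 72*(-33 - 79)*(54 + 45) = (-2 + 2) - (-8064)*99 = 0 - 72*(-11088) = 0 + 798336 = 798336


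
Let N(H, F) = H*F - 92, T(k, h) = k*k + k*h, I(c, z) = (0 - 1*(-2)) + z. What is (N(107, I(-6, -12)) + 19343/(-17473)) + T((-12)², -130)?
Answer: 14902599/17473 ≈ 852.89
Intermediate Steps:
I(c, z) = 2 + z (I(c, z) = (0 + 2) + z = 2 + z)
T(k, h) = k² + h*k
N(H, F) = -92 + F*H (N(H, F) = F*H - 92 = -92 + F*H)
(N(107, I(-6, -12)) + 19343/(-17473)) + T((-12)², -130) = ((-92 + (2 - 12)*107) + 19343/(-17473)) + (-12)²*(-130 + (-12)²) = ((-92 - 10*107) + 19343*(-1/17473)) + 144*(-130 + 144) = ((-92 - 1070) - 19343/17473) + 144*14 = (-1162 - 19343/17473) + 2016 = -20322969/17473 + 2016 = 14902599/17473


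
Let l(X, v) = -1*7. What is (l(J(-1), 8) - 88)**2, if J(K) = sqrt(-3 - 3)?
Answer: 9025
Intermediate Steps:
J(K) = I*sqrt(6) (J(K) = sqrt(-6) = I*sqrt(6))
l(X, v) = -7
(l(J(-1), 8) - 88)**2 = (-7 - 88)**2 = (-95)**2 = 9025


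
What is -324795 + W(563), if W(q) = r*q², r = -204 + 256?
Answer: 16157593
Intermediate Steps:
r = 52
W(q) = 52*q²
-324795 + W(563) = -324795 + 52*563² = -324795 + 52*316969 = -324795 + 16482388 = 16157593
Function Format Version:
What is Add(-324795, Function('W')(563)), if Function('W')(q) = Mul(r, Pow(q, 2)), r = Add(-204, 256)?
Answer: 16157593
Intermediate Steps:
r = 52
Function('W')(q) = Mul(52, Pow(q, 2))
Add(-324795, Function('W')(563)) = Add(-324795, Mul(52, Pow(563, 2))) = Add(-324795, Mul(52, 316969)) = Add(-324795, 16482388) = 16157593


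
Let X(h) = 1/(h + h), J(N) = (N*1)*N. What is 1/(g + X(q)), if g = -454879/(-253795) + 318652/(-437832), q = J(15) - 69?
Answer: 1444554441720/1542377856029 ≈ 0.93658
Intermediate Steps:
J(N) = N² (J(N) = N*N = N²)
q = 156 (q = 15² - 69 = 225 - 69 = 156)
X(h) = 1/(2*h)
g = 29572074497/27779893110 (g = -454879*(-1/253795) + 318652*(-1/437832) = 454879/253795 - 79663/109458 = 29572074497/27779893110 ≈ 1.0645)
1/(g + X(q)) = 1/(29572074497/27779893110 + (½)/156) = 1/(29572074497/27779893110 + (½)*(1/156)) = 1/(29572074497/27779893110 + 1/312) = 1/(1542377856029/1444554441720) = 1444554441720/1542377856029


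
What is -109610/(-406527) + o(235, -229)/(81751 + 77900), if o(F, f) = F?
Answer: 60463505/223032447 ≈ 0.27110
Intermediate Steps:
-109610/(-406527) + o(235, -229)/(81751 + 77900) = -109610/(-406527) + 235/(81751 + 77900) = -109610*(-1/406527) + 235/159651 = 1130/4191 + 235*(1/159651) = 1130/4191 + 235/159651 = 60463505/223032447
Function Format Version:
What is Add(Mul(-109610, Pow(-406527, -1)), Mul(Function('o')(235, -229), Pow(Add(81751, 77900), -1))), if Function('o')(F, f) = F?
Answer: Rational(60463505, 223032447) ≈ 0.27110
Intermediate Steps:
Add(Mul(-109610, Pow(-406527, -1)), Mul(Function('o')(235, -229), Pow(Add(81751, 77900), -1))) = Add(Mul(-109610, Pow(-406527, -1)), Mul(235, Pow(Add(81751, 77900), -1))) = Add(Mul(-109610, Rational(-1, 406527)), Mul(235, Pow(159651, -1))) = Add(Rational(1130, 4191), Mul(235, Rational(1, 159651))) = Add(Rational(1130, 4191), Rational(235, 159651)) = Rational(60463505, 223032447)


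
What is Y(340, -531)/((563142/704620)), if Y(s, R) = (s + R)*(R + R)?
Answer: 23821088340/93857 ≈ 2.5380e+5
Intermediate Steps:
Y(s, R) = 2*R*(R + s) (Y(s, R) = (R + s)*(2*R) = 2*R*(R + s))
Y(340, -531)/((563142/704620)) = (2*(-531)*(-531 + 340))/((563142/704620)) = (2*(-531)*(-191))/((563142*(1/704620))) = 202842/(281571/352310) = 202842*(352310/281571) = 23821088340/93857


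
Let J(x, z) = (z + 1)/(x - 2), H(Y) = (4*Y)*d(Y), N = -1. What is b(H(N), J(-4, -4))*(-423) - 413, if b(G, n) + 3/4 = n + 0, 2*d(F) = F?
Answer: -1229/4 ≈ -307.25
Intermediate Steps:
d(F) = F/2
H(Y) = 2*Y² (H(Y) = (4*Y)*(Y/2) = 2*Y²)
J(x, z) = (1 + z)/(-2 + x)
b(G, n) = -¾ + n (b(G, n) = -¾ + (n + 0) = -¾ + n)
b(H(N), J(-4, -4))*(-423) - 413 = (-¾ + (1 - 4)/(-2 - 4))*(-423) - 413 = (-¾ - 3/(-6))*(-423) - 413 = (-¾ - ⅙*(-3))*(-423) - 413 = (-¾ + ½)*(-423) - 413 = -¼*(-423) - 413 = 423/4 - 413 = -1229/4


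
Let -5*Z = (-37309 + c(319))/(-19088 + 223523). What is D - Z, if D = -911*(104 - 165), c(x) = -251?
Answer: 3786883291/68145 ≈ 55571.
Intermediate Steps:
D = 55571 (D = -911*(-61) = 55571)
Z = 2504/68145 (Z = -(-37309 - 251)/(5*(-19088 + 223523)) = -(-7512)/204435 = -⅕*(-2504/13629) = 2504/68145 ≈ 0.036745)
D - Z = 55571 - 1*2504/68145 = 55571 - 2504/68145 = 3786883291/68145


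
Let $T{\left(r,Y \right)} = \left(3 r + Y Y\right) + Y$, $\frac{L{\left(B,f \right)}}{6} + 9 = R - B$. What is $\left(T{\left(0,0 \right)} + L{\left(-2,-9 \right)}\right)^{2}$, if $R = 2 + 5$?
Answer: $0$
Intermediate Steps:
$R = 7$
$L{\left(B,f \right)} = -12 - 6 B$ ($L{\left(B,f \right)} = -54 + 6 \left(7 - B\right) = -54 - \left(-42 + 6 B\right) = -12 - 6 B$)
$T{\left(r,Y \right)} = Y + Y^{2} + 3 r$ ($T{\left(r,Y \right)} = \left(3 r + Y^{2}\right) + Y = \left(Y^{2} + 3 r\right) + Y = Y + Y^{2} + 3 r$)
$\left(T{\left(0,0 \right)} + L{\left(-2,-9 \right)}\right)^{2} = \left(\left(0 + 0^{2} + 3 \cdot 0\right) - 0\right)^{2} = \left(\left(0 + 0 + 0\right) + \left(-12 + 12\right)\right)^{2} = \left(0 + 0\right)^{2} = 0^{2} = 0$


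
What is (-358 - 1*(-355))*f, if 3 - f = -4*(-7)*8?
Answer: 663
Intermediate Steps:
f = -221 (f = 3 - (-4*(-7))*8 = 3 - 28*8 = 3 - 1*224 = 3 - 224 = -221)
(-358 - 1*(-355))*f = (-358 - 1*(-355))*(-221) = (-358 + 355)*(-221) = -3*(-221) = 663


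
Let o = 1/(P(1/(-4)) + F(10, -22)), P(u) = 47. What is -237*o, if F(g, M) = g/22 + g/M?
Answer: -237/47 ≈ -5.0426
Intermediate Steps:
F(g, M) = g/22 + g/M (F(g, M) = g*(1/22) + g/M = g/22 + g/M)
o = 1/47 (o = 1/(47 + ((1/22)*10 + 10/(-22))) = 1/(47 + (5/11 + 10*(-1/22))) = 1/(47 + (5/11 - 5/11)) = 1/(47 + 0) = 1/47 ≈ 0.021277)
-237*o = -237*1/47 = -237/47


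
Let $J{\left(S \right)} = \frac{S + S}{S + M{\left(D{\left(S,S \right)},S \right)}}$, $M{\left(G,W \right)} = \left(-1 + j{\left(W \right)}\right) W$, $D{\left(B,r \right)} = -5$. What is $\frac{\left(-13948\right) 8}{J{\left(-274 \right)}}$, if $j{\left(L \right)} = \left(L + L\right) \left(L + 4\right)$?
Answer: $-8254984320$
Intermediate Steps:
$j{\left(L \right)} = 2 L \left(4 + L\right)$
$M{\left(G,W \right)} = W \left(-1 + 2 W \left(4 + W\right)\right)$ ($M{\left(G,W \right)} = \left(-1 + 2 W \left(4 + W\right)\right) W = W \left(-1 + 2 W \left(4 + W\right)\right)$)
$J{\left(S \right)} = \frac{2 S}{S + S \left(-1 + 2 S \left(4 + S\right)\right)}$ ($J{\left(S \right)} = \frac{S + S}{S + S \left(-1 + 2 S \left(4 + S\right)\right)} = \frac{2 S}{S + S \left(-1 + 2 S \left(4 + S\right)\right)}$)
$\frac{\left(-13948\right) 8}{J{\left(-274 \right)}} = \frac{\left(-13948\right) 8}{\frac{1}{-274} \frac{1}{4 - 274}} = - \frac{111584}{\left(- \frac{1}{274}\right) \frac{1}{-270}} = - \frac{111584}{\left(- \frac{1}{274}\right) \left(- \frac{1}{270}\right)} = - 111584 \frac{1}{\frac{1}{73980}} = \left(-111584\right) 73980 = -8254984320$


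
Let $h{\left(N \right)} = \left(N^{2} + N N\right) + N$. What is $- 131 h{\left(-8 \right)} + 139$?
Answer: $-15581$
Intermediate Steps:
$h{\left(N \right)} = N + 2 N^{2}$ ($h{\left(N \right)} = \left(N^{2} + N^{2}\right) + N = 2 N^{2} + N = N + 2 N^{2}$)
$- 131 h{\left(-8 \right)} + 139 = - 131 \left(- 8 \left(1 + 2 \left(-8\right)\right)\right) + 139 = - 131 \left(- 8 \left(1 - 16\right)\right) + 139 = - 131 \left(\left(-8\right) \left(-15\right)\right) + 139 = \left(-131\right) 120 + 139 = -15720 + 139 = -15581$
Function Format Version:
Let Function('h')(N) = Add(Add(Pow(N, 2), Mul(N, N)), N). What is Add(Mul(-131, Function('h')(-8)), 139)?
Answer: -15581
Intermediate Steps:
Function('h')(N) = Add(N, Mul(2, Pow(N, 2))) (Function('h')(N) = Add(Add(Pow(N, 2), Pow(N, 2)), N) = Add(Mul(2, Pow(N, 2)), N) = Add(N, Mul(2, Pow(N, 2))))
Add(Mul(-131, Function('h')(-8)), 139) = Add(Mul(-131, Mul(-8, Add(1, Mul(2, -8)))), 139) = Add(Mul(-131, Mul(-8, Add(1, -16))), 139) = Add(Mul(-131, Mul(-8, -15)), 139) = Add(Mul(-131, 120), 139) = Add(-15720, 139) = -15581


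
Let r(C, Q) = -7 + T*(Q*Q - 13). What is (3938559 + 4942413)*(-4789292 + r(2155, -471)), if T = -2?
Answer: -46473726832260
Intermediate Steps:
r(C, Q) = 19 - 2*Q² (r(C, Q) = -7 - 2*(Q*Q - 13) = -7 - 2*(Q² - 13) = -7 - 2*(-13 + Q²) = -7 + (26 - 2*Q²) = 19 - 2*Q²)
(3938559 + 4942413)*(-4789292 + r(2155, -471)) = (3938559 + 4942413)*(-4789292 + (19 - 2*(-471)²)) = 8880972*(-4789292 + (19 - 2*221841)) = 8880972*(-4789292 + (19 - 443682)) = 8880972*(-4789292 - 443663) = 8880972*(-5232955) = -46473726832260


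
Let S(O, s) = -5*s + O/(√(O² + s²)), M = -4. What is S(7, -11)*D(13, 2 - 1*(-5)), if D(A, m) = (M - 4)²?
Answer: 3520 + 224*√170/85 ≈ 3554.4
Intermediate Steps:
D(A, m) = 64 (D(A, m) = (-4 - 4)² = (-8)² = 64)
S(O, s) = -5*s + O/√(O² + s²)
S(7, -11)*D(13, 2 - 1*(-5)) = (-5*(-11) + 7/√(7² + (-11)²))*64 = (55 + 7/√(49 + 121))*64 = (55 + 7/√170)*64 = (55 + 7*(√170/170))*64 = (55 + 7*√170/170)*64 = 3520 + 224*√170/85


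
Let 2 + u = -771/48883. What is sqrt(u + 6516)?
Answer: sqrt(15565475957353)/48883 ≈ 80.709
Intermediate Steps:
u = -98537/48883 (u = -2 - 771/48883 = -98537/48883 ≈ -2.0158)
sqrt(u + 6516) = sqrt(-98537/48883 + 6516) = sqrt(318423091/48883) = sqrt(15565475957353)/48883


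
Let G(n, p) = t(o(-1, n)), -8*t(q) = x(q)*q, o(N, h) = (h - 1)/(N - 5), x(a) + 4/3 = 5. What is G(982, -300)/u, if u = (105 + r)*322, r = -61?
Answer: 109/20608 ≈ 0.0052892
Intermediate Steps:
x(a) = 11/3 (x(a) = -4/3 + 5 = 11/3)
o(N, h) = (-1 + h)/(-5 + N)
t(q) = -11*q/24
G(n, p) = -11/144 + 11*n/144 (G(n, p) = -11*(-1 + n)/(24*(-5 - 1)) = -11*(-1 + n)/(24*(-6)) = -(-11)*(-1 + n)/144 = -11*(⅙ - n/6)/24 = -11/144 + 11*n/144)
u = 14168 (u = (105 - 61)*322 = 44*322 = 14168)
G(982, -300)/u = (-11/144 + (11/144)*982)/14168 = (-11/144 + 5401/72)*(1/14168) = (1199/16)*(1/14168) = 109/20608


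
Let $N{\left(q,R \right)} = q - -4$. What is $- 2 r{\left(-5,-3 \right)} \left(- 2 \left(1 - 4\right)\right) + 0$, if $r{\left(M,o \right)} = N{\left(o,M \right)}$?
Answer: $-12$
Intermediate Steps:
$N{\left(q,R \right)} = 4 + q$ ($N{\left(q,R \right)} = q + 4 = 4 + q$)
$r{\left(M,o \right)} = 4 + o$
$- 2 r{\left(-5,-3 \right)} \left(- 2 \left(1 - 4\right)\right) + 0 = - 2 \left(4 - 3\right) \left(- 2 \left(1 - 4\right)\right) + 0 = \left(-2\right) 1 \left(\left(-2\right) \left(-3\right)\right) + 0 = \left(-2\right) 6 + 0 = -12 + 0 = -12$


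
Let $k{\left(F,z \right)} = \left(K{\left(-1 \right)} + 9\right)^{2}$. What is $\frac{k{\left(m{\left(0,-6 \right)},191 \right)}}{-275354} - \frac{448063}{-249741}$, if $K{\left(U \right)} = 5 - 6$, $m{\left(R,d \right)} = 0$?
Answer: $\frac{61679977939}{34383591657} \approx 1.7939$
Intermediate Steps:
$K{\left(U \right)} = -1$ ($K{\left(U \right)} = 5 - 6 = -1$)
$k{\left(F,z \right)} = 64$ ($k{\left(F,z \right)} = \left(-1 + 9\right)^{2} = 8^{2} = 64$)
$\frac{k{\left(m{\left(0,-6 \right)},191 \right)}}{-275354} - \frac{448063}{-249741} = \frac{64}{-275354} - \frac{448063}{-249741} = 64 \left(- \frac{1}{275354}\right) - - \frac{448063}{249741} = - \frac{32}{137677} + \frac{448063}{249741} = \frac{61679977939}{34383591657}$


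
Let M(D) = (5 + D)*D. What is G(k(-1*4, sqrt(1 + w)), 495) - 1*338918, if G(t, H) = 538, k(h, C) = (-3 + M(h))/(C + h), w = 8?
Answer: -338380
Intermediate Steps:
M(D) = D*(5 + D)
k(h, C) = (-3 + h*(5 + h))/(C + h)
G(k(-1*4, sqrt(1 + w)), 495) - 1*338918 = 538 - 1*338918 = 538 - 338918 = -338380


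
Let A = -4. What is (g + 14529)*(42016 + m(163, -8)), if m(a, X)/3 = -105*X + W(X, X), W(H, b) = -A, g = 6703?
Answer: 945843136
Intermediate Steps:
W(H, b) = 4 (W(H, b) = -1*(-4) = 4)
m(a, X) = 12 - 315*X (m(a, X) = 3*(-105*X + 4) = 3*(4 - 105*X) = 12 - 315*X)
(g + 14529)*(42016 + m(163, -8)) = (6703 + 14529)*(42016 + (12 - 315*(-8))) = 21232*(42016 + (12 + 2520)) = 21232*(42016 + 2532) = 21232*44548 = 945843136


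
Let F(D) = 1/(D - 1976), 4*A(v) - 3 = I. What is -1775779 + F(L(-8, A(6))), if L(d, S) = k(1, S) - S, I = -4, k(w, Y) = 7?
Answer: -13984259629/7875 ≈ -1.7758e+6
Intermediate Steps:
A(v) = -¼ (A(v) = ¾ + (¼)*(-4) = ¾ - 1 = -¼)
L(d, S) = 7 - S
F(D) = 1/(-1976 + D)
-1775779 + F(L(-8, A(6))) = -1775779 + 1/(-1976 + (7 - 1*(-¼))) = -1775779 + 1/(-1976 + (7 + ¼)) = -1775779 + 1/(-1976 + 29/4) = -1775779 + 1/(-7875/4) = -1775779 - 4/7875 = -13984259629/7875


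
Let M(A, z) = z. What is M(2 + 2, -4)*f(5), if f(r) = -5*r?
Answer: 100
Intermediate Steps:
M(2 + 2, -4)*f(5) = -(-20)*5 = -4*(-25) = 100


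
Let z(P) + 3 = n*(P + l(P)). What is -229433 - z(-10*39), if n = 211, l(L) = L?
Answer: -64850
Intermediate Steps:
z(P) = -3 + 422*P (z(P) = -3 + 211*(P + P) = -3 + 211*(2*P) = -3 + 422*P)
-229433 - z(-10*39) = -229433 - (-3 + 422*(-10*39)) = -229433 - (-3 + 422*(-390)) = -229433 - (-3 - 164580) = -229433 - 1*(-164583) = -229433 + 164583 = -64850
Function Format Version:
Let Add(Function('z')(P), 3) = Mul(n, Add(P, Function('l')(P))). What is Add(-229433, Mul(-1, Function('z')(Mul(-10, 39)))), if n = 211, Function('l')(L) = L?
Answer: -64850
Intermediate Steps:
Function('z')(P) = Add(-3, Mul(422, P)) (Function('z')(P) = Add(-3, Mul(211, Add(P, P))) = Add(-3, Mul(211, Mul(2, P))) = Add(-3, Mul(422, P)))
Add(-229433, Mul(-1, Function('z')(Mul(-10, 39)))) = Add(-229433, Mul(-1, Add(-3, Mul(422, Mul(-10, 39))))) = Add(-229433, Mul(-1, Add(-3, Mul(422, -390)))) = Add(-229433, Mul(-1, Add(-3, -164580))) = Add(-229433, Mul(-1, -164583)) = Add(-229433, 164583) = -64850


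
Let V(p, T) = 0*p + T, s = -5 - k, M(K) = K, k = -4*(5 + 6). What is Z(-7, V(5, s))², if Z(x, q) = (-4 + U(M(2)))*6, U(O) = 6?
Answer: 144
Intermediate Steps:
k = -44 (k = -4*11 = -44)
s = 39 (s = -5 - 1*(-44) = -5 + 44 = 39)
V(p, T) = T (V(p, T) = 0 + T = T)
Z(x, q) = 12 (Z(x, q) = (-4 + 6)*6 = 2*6 = 12)
Z(-7, V(5, s))² = 12² = 144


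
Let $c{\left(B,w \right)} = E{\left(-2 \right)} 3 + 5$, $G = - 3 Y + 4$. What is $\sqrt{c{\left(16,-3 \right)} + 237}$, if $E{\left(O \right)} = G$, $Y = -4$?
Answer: $\sqrt{290} \approx 17.029$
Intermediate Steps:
$G = 16$ ($G = \left(-3\right) \left(-4\right) + 4 = 12 + 4 = 16$)
$E{\left(O \right)} = 16$
$c{\left(B,w \right)} = 53$ ($c{\left(B,w \right)} = 16 \cdot 3 + 5 = 48 + 5 = 53$)
$\sqrt{c{\left(16,-3 \right)} + 237} = \sqrt{53 + 237} = \sqrt{290}$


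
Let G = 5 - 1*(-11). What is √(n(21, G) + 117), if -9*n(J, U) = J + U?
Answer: 2*√254/3 ≈ 10.625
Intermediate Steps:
G = 16 (G = 5 + 11 = 16)
n(J, U) = -J/9 - U/9 (n(J, U) = -(J + U)/9 = -J/9 - U/9)
√(n(21, G) + 117) = √((-⅑*21 - ⅑*16) + 117) = √((-7/3 - 16/9) + 117) = √(-37/9 + 117) = √(1016/9) = 2*√254/3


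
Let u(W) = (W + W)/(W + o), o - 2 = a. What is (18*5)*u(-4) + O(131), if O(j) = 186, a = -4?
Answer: 306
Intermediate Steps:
o = -2 (o = 2 - 4 = -2)
u(W) = 2*W/(-2 + W) (u(W) = (W + W)/(W - 2) = (2*W)/(-2 + W) = 2*W/(-2 + W))
(18*5)*u(-4) + O(131) = (18*5)*(2*(-4)/(-2 - 4)) + 186 = 90*(2*(-4)/(-6)) + 186 = 90*(2*(-4)*(-1/6)) + 186 = 90*(4/3) + 186 = 120 + 186 = 306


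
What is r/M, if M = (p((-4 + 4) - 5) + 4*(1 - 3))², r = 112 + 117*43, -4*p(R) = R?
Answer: 82288/729 ≈ 112.88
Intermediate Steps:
p(R) = -R/4
r = 5143 (r = 112 + 5031 = 5143)
M = 729/16 (M = (-((-4 + 4) - 5)/4 + 4*(1 - 3))² = (-(0 - 5)/4 + 4*(-2))² = (-¼*(-5) - 8)² = (5/4 - 8)² = (-27/4)² = 729/16 ≈ 45.563)
r/M = 5143/(729/16) = 5143*(16/729) = 82288/729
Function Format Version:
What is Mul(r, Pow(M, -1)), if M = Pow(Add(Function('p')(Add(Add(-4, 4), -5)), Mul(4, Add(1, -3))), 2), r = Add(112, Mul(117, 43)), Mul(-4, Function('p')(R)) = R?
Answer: Rational(82288, 729) ≈ 112.88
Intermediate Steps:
Function('p')(R) = Mul(Rational(-1, 4), R)
r = 5143 (r = Add(112, 5031) = 5143)
M = Rational(729, 16) (M = Pow(Add(Mul(Rational(-1, 4), Add(Add(-4, 4), -5)), Mul(4, Add(1, -3))), 2) = Pow(Add(Mul(Rational(-1, 4), Add(0, -5)), Mul(4, -2)), 2) = Pow(Add(Mul(Rational(-1, 4), -5), -8), 2) = Pow(Add(Rational(5, 4), -8), 2) = Pow(Rational(-27, 4), 2) = Rational(729, 16) ≈ 45.563)
Mul(r, Pow(M, -1)) = Mul(5143, Pow(Rational(729, 16), -1)) = Mul(5143, Rational(16, 729)) = Rational(82288, 729)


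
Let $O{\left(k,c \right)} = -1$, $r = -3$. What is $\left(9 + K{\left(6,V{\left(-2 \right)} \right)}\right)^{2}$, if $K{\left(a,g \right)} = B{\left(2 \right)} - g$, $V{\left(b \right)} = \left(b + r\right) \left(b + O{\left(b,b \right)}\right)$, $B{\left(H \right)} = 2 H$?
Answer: $4$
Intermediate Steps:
$V{\left(b \right)} = \left(-1 + b\right) \left(-3 + b\right)$ ($V{\left(b \right)} = \left(b - 3\right) \left(b - 1\right) = \left(-3 + b\right) \left(-1 + b\right) = \left(-1 + b\right) \left(-3 + b\right)$)
$K{\left(a,g \right)} = 4 - g$ ($K{\left(a,g \right)} = 2 \cdot 2 - g = 4 - g$)
$\left(9 + K{\left(6,V{\left(-2 \right)} \right)}\right)^{2} = \left(9 + \left(4 - \left(3 + \left(-2\right)^{2} - -8\right)\right)\right)^{2} = \left(9 + \left(4 - \left(3 + 4 + 8\right)\right)\right)^{2} = \left(9 + \left(4 - 15\right)\right)^{2} = \left(9 - 11\right)^{2} = \left(-2\right)^{2} = 4$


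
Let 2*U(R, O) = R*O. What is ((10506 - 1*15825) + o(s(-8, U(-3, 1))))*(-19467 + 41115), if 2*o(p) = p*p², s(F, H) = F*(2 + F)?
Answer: 1081902096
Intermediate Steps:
U(R, O) = O*R/2 (U(R, O) = (R*O)/2 = (O*R)/2 = O*R/2)
o(p) = p³/2 (o(p) = (p*p²)/2 = p³/2)
((10506 - 1*15825) + o(s(-8, U(-3, 1))))*(-19467 + 41115) = ((10506 - 1*15825) + (-8*(2 - 8))³/2)*(-19467 + 41115) = ((10506 - 15825) + (-8*(-6))³/2)*21648 = (-5319 + (½)*48³)*21648 = (-5319 + (½)*110592)*21648 = (-5319 + 55296)*21648 = 49977*21648 = 1081902096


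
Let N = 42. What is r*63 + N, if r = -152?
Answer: -9534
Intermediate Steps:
r*63 + N = -152*63 + 42 = -9576 + 42 = -9534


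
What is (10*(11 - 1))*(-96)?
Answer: -9600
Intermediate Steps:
(10*(11 - 1))*(-96) = (10*10)*(-96) = 100*(-96) = -9600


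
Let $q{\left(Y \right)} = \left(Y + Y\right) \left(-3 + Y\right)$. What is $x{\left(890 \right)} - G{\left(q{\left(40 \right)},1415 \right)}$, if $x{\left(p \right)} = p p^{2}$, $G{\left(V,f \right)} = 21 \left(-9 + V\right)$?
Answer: $704907029$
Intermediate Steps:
$q{\left(Y \right)} = 2 Y \left(-3 + Y\right)$
$G{\left(V,f \right)} = -189 + 21 V$
$x{\left(p \right)} = p^{3}$
$x{\left(890 \right)} - G{\left(q{\left(40 \right)},1415 \right)} = 890^{3} - \left(-189 + 21 \cdot 2 \cdot 40 \left(-3 + 40\right)\right) = 704969000 - \left(-189 + 21 \cdot 2 \cdot 40 \cdot 37\right) = 704969000 - \left(-189 + 21 \cdot 2960\right) = 704969000 - \left(-189 + 62160\right) = 704969000 - 61971 = 704907029$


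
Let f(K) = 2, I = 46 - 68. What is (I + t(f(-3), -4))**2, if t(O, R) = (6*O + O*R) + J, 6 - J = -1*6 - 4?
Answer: 4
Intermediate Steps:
I = -22
J = 16 (J = 6 - (-1*6 - 4) = 6 - (-6 - 4) = 6 - 1*(-10) = 6 + 10 = 16)
t(O, R) = 16 + 6*O + O*R (t(O, R) = (6*O + O*R) + 16 = 16 + 6*O + O*R)
(I + t(f(-3), -4))**2 = (-22 + (16 + 6*2 + 2*(-4)))**2 = (-22 + (16 + 12 - 8))**2 = (-22 + 20)**2 = (-2)**2 = 4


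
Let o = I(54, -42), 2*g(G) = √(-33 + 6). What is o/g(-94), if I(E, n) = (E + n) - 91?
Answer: 158*I*√3/9 ≈ 30.407*I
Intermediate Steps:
g(G) = 3*I*√3/2 (g(G) = √(-33 + 6)/2 = √(-27)/2 = (3*I*√3)/2 = 3*I*√3/2)
I(E, n) = -91 + E + n
o = -79 (o = -91 + 54 - 42 = -79)
o/g(-94) = -79*(-2*I*√3/9) = -(-158)*I*√3/9 = 158*I*√3/9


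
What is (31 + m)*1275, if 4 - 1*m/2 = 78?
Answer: -149175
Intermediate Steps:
m = -148 (m = 8 - 2*78 = 8 - 156 = -148)
(31 + m)*1275 = (31 - 148)*1275 = -117*1275 = -149175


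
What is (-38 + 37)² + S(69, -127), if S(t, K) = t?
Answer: 70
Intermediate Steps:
(-38 + 37)² + S(69, -127) = (-38 + 37)² + 69 = (-1)² + 69 = 1 + 69 = 70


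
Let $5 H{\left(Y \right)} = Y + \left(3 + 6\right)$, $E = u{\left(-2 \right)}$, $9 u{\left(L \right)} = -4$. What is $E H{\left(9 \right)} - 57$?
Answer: $- \frac{293}{5} \approx -58.6$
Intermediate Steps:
$u{\left(L \right)} = - \frac{4}{9}$ ($u{\left(L \right)} = \frac{1}{9} \left(-4\right) = - \frac{4}{9}$)
$E = - \frac{4}{9} \approx -0.44444$
$H{\left(Y \right)} = \frac{9}{5} + \frac{Y}{5}$ ($H{\left(Y \right)} = \frac{Y + \left(3 + 6\right)}{5} = \frac{Y + 9}{5} = \frac{9 + Y}{5} = \frac{9}{5} + \frac{Y}{5}$)
$E H{\left(9 \right)} - 57 = - \frac{4 \left(\frac{9}{5} + \frac{1}{5} \cdot 9\right)}{9} - 57 = - \frac{4 \left(\frac{9}{5} + \frac{9}{5}\right)}{9} - 57 = \left(- \frac{4}{9}\right) \frac{18}{5} - 57 = - \frac{8}{5} - 57 = - \frac{293}{5}$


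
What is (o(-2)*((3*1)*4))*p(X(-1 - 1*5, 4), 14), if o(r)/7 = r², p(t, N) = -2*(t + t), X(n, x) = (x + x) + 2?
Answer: -13440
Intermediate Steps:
X(n, x) = 2 + 2*x (X(n, x) = 2*x + 2 = 2 + 2*x)
p(t, N) = -4*t
o(r) = 7*r²
(o(-2)*((3*1)*4))*p(X(-1 - 1*5, 4), 14) = ((7*(-2)²)*((3*1)*4))*(-4*(2 + 2*4)) = ((7*4)*(3*4))*(-4*(2 + 8)) = (28*12)*(-4*10) = 336*(-40) = -13440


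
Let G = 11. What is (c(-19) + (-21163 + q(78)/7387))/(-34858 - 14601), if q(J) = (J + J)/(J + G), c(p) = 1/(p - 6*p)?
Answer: 1321778617592/3089064967015 ≈ 0.42789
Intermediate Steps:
c(p) = -1/(5*p) (c(p) = 1/(-5*p) = -1/(5*p))
q(J) = 2*J/(11 + J) (q(J) = (J + J)/(J + 11) = (2*J)/(11 + J) = 2*J/(11 + J))
(c(-19) + (-21163 + q(78)/7387))/(-34858 - 14601) = (-⅕/(-19) + (-21163 + (2*78/(11 + 78))/7387))/(-34858 - 14601) = (-⅕*(-1/19) + (-21163 + (2*78/89)*(1/7387)))/(-49459) = (1/95 + (-21163 + (2*78*(1/89))*(1/7387)))*(-1/49459) = (1/95 + (-21163 + (156/89)*(1/7387)))*(-1/49459) = (1/95 + (-21163 + 156/657443))*(-1/49459) = (1/95 - 13913466053/657443)*(-1/49459) = -1321778617592/62457085*(-1/49459) = 1321778617592/3089064967015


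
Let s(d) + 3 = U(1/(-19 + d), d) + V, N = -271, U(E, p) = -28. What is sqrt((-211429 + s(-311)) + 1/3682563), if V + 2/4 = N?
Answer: 11*I*sqrt(94920598073252802)/7365126 ≈ 460.14*I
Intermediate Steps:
V = -543/2 (V = -1/2 - 271 = -543/2 ≈ -271.50)
s(d) = -605/2 (s(d) = -3 + (-28 - 543/2) = -3 - 599/2 = -605/2)
sqrt((-211429 + s(-311)) + 1/3682563) = sqrt((-211429 - 605/2) + 1/3682563) = sqrt(-423463/2 + 1/3682563) = sqrt(-1559429175667/7365126) = 11*I*sqrt(94920598073252802)/7365126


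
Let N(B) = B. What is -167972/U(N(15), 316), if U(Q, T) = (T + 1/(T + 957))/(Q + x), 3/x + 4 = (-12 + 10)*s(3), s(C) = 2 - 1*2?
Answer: -435293439/57467 ≈ -7574.7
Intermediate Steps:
s(C) = 0 (s(C) = 2 - 2 = 0)
x = -3/4 (x = 3/(-4 + (-12 + 10)*0) = 3/(-4 - 2*0) = 3/(-4 + 0) = 3/(-4) = 3*(-1/4) = -3/4 ≈ -0.75000)
U(Q, T) = (T + 1/(957 + T))/(-3/4 + Q) (U(Q, T) = (T + 1/(T + 957))/(Q - 3/4) = (T + 1/(957 + T))/(-3/4 + Q))
-167972/U(N(15), 316) = -167972/(4*(1 + 316**2 + 957*316)/(-2871 - 3*316 + 3828*15 + 4*15*316)) = -167972/(4*(1 + 99856 + 302412)/(-2871 - 948 + 57420 + 18960)) = -167972/(4*402269/72561) = -167972/(4*(1/72561)*402269) = -167972/1609076/72561 = -167972*72561/1609076 = -1*435293439/57467 = -435293439/57467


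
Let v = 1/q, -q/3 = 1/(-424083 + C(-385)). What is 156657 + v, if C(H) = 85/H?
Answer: 68842175/231 ≈ 2.9802e+5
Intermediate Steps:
q = 231/32654408 (q = -3/(-424083 + 85/(-385)) = -3/(-424083 + 85*(-1/385)) = -3/(-424083 - 17/77) = -3/(-32654408/77) = -3*(-77/32654408) = 231/32654408 ≈ 7.0741e-6)
v = 32654408/231 (v = 1/(231/32654408) = 32654408/231 ≈ 1.4136e+5)
156657 + v = 156657 + 32654408/231 = 68842175/231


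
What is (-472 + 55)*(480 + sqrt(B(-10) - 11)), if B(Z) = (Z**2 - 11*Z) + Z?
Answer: -200160 - 1251*sqrt(21) ≈ -2.0589e+5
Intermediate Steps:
B(Z) = Z**2 - 10*Z
(-472 + 55)*(480 + sqrt(B(-10) - 11)) = (-472 + 55)*(480 + sqrt(-10*(-10 - 10) - 11)) = -417*(480 + sqrt(-10*(-20) - 11)) = -417*(480 + sqrt(200 - 11)) = -417*(480 + sqrt(189)) = -417*(480 + 3*sqrt(21)) = -200160 - 1251*sqrt(21)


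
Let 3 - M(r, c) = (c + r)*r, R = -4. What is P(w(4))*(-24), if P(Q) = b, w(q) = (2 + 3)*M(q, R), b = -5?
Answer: 120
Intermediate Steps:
M(r, c) = 3 - r*(c + r) (M(r, c) = 3 - (c + r)*r = 3 - r*(c + r))
w(q) = 15 - 5*q² + 20*q (w(q) = (2 + 3)*(3 - q² - 1*(-4)*q) = 5*(3 - q² + 4*q) = 15 - 5*q² + 20*q)
P(Q) = -5
P(w(4))*(-24) = -5*(-24) = 120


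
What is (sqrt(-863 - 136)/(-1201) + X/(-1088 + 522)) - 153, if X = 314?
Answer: -43456/283 - 3*I*sqrt(111)/1201 ≈ -153.55 - 0.026317*I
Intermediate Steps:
(sqrt(-863 - 136)/(-1201) + X/(-1088 + 522)) - 153 = (sqrt(-863 - 136)/(-1201) + 314/(-1088 + 522)) - 153 = (sqrt(-999)*(-1/1201) + 314/(-566)) - 153 = ((3*I*sqrt(111))*(-1/1201) + 314*(-1/566)) - 153 = (-3*I*sqrt(111)/1201 - 157/283) - 153 = (-157/283 - 3*I*sqrt(111)/1201) - 153 = -43456/283 - 3*I*sqrt(111)/1201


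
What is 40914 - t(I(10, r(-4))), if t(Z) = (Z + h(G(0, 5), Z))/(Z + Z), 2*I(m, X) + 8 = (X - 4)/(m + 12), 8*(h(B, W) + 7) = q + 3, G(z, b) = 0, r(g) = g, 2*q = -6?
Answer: 3763965/92 ≈ 40913.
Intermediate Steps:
q = -3 (q = (1/2)*(-6) = -3)
h(B, W) = -7 (h(B, W) = -7 + (-3 + 3)/8 = -7 + (1/8)*0 = -7 + 0 = -7)
I(m, X) = -4 + (-4 + X)/(2*(12 + m)) (I(m, X) = -4 + ((X - 4)/(m + 12))/2 = -4 + ((-4 + X)/(12 + m))/2 = -4 + (-4 + X)/(2*(12 + m)))
t(Z) = (-7 + Z)/(2*Z) (t(Z) = (Z - 7)/(Z + Z) = (-7 + Z)/((2*Z)) = (-7 + Z)*(1/(2*Z)) = (-7 + Z)/(2*Z))
40914 - t(I(10, r(-4))) = 40914 - (-7 + (-100 - 4 - 8*10)/(2*(12 + 10)))/(2*((-100 - 4 - 8*10)/(2*(12 + 10)))) = 40914 - (-7 + (1/2)*(-100 - 4 - 80)/22)/(2*((1/2)*(-100 - 4 - 80)/22)) = 40914 - (-7 + (1/2)*(1/22)*(-184))/(2*((1/2)*(1/22)*(-184))) = 40914 - (-7 - 46/11)/(2*(-46/11)) = 40914 - (-11)*(-123)/(2*46*11) = 40914 - 1*123/92 = 40914 - 123/92 = 3763965/92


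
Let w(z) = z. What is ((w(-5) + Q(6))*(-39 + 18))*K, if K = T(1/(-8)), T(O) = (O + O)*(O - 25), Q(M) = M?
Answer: -4221/32 ≈ -131.91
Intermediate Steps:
T(O) = 2*O*(-25 + O) (T(O) = (2*O)*(-25 + O) = 2*O*(-25 + O))
K = 201/32 (K = 2*(-25 + 1/(-8))/(-8) = 2*(-1/8)*(-25 - 1/8) = 2*(-1/8)*(-201/8) = 201/32 ≈ 6.2813)
((w(-5) + Q(6))*(-39 + 18))*K = ((-5 + 6)*(-39 + 18))*(201/32) = (1*(-21))*(201/32) = -21*201/32 = -4221/32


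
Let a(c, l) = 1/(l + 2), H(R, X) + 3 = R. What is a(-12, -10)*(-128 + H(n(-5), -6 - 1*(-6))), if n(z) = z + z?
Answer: 141/8 ≈ 17.625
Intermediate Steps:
n(z) = 2*z
H(R, X) = -3 + R
a(c, l) = 1/(2 + l)
a(-12, -10)*(-128 + H(n(-5), -6 - 1*(-6))) = (-128 + (-3 + 2*(-5)))/(2 - 10) = (-128 + (-3 - 10))/(-8) = -(-128 - 13)/8 = -1/8*(-141) = 141/8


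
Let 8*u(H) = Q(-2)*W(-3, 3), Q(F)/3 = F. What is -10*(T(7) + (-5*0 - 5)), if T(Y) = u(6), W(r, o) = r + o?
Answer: 50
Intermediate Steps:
Q(F) = 3*F
W(r, o) = o + r
u(H) = 0 (u(H) = ((3*(-2))*(3 - 3))/8 = (-6*0)/8 = (⅛)*0 = 0)
T(Y) = 0
-10*(T(7) + (-5*0 - 5)) = -10*(0 + (-5*0 - 5)) = -10*(0 + (0 - 5)) = -10*(0 - 5) = -10*(-5) = 50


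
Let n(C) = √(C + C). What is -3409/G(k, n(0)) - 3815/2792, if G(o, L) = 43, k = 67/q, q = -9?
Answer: -9681973/120056 ≈ -80.646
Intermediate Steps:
k = -67/9 (k = 67/(-9) = 67*(-⅑) = -67/9 ≈ -7.4444)
n(C) = √2*√C (n(C) = √(2*C) = √2*√C)
-3409/G(k, n(0)) - 3815/2792 = -3409/43 - 3815/2792 = -9681973/120056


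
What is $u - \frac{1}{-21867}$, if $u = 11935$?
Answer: $\frac{260982646}{21867} \approx 11935.0$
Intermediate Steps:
$u - \frac{1}{-21867} = 11935 - \frac{1}{-21867} = 11935 - - \frac{1}{21867} = 11935 + \frac{1}{21867} = \frac{260982646}{21867}$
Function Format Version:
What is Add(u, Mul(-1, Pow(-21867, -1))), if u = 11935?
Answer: Rational(260982646, 21867) ≈ 11935.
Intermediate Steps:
Add(u, Mul(-1, Pow(-21867, -1))) = Add(11935, Mul(-1, Pow(-21867, -1))) = Add(11935, Mul(-1, Rational(-1, 21867))) = Add(11935, Rational(1, 21867)) = Rational(260982646, 21867)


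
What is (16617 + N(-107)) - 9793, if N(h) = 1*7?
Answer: 6831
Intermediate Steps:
N(h) = 7
(16617 + N(-107)) - 9793 = (16617 + 7) - 9793 = 16624 - 9793 = 6831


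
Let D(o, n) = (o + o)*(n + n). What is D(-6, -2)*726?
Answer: 34848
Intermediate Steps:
D(o, n) = 4*n*o (D(o, n) = (2*o)*(2*n) = 4*n*o)
D(-6, -2)*726 = (4*(-2)*(-6))*726 = 48*726 = 34848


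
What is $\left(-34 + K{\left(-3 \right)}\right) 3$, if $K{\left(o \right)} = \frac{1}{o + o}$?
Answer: $- \frac{205}{2} \approx -102.5$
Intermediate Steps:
$K{\left(o \right)} = \frac{1}{2 o}$
$\left(-34 + K{\left(-3 \right)}\right) 3 = \left(-34 + \frac{1}{2 \left(-3\right)}\right) 3 = \left(-34 + \frac{1}{2} \left(- \frac{1}{3}\right)\right) 3 = \left(-34 - \frac{1}{6}\right) 3 = \left(- \frac{205}{6}\right) 3 = - \frac{205}{2}$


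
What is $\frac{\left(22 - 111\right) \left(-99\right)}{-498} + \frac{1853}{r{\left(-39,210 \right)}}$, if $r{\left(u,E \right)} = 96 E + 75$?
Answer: $- \frac{59122597}{3359010} \approx -17.601$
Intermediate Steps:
$r{\left(u,E \right)} = 75 + 96 E$
$\frac{\left(22 - 111\right) \left(-99\right)}{-498} + \frac{1853}{r{\left(-39,210 \right)}} = \frac{\left(22 - 111\right) \left(-99\right)}{-498} + \frac{1853}{75 + 96 \cdot 210} = \left(-89\right) \left(-99\right) \left(- \frac{1}{498}\right) + \frac{1853}{75 + 20160} = 8811 \left(- \frac{1}{498}\right) + \frac{1853}{20235} = - \frac{2937}{166} + 1853 \cdot \frac{1}{20235} = - \frac{2937}{166} + \frac{1853}{20235} = - \frac{59122597}{3359010}$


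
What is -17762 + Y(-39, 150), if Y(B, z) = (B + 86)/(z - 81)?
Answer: -1225531/69 ≈ -17761.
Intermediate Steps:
Y(B, z) = (86 + B)/(-81 + z)
-17762 + Y(-39, 150) = -17762 + (86 - 39)/(-81 + 150) = -17762 + 47/69 = -1225531/69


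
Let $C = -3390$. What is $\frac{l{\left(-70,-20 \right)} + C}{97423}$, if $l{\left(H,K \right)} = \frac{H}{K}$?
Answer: $- \frac{6773}{194846} \approx -0.034761$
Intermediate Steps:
$\frac{l{\left(-70,-20 \right)} + C}{97423} = \frac{- \frac{70}{-20} - 3390}{97423} = \left(\left(-70\right) \left(- \frac{1}{20}\right) - 3390\right) \frac{1}{97423} = \left(\frac{7}{2} - 3390\right) \frac{1}{97423} = \left(- \frac{6773}{2}\right) \frac{1}{97423} = - \frac{6773}{194846}$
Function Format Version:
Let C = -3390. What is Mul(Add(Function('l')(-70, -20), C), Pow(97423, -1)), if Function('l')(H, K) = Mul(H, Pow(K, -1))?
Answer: Rational(-6773, 194846) ≈ -0.034761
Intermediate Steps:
Mul(Add(Function('l')(-70, -20), C), Pow(97423, -1)) = Mul(Add(Mul(-70, Pow(-20, -1)), -3390), Pow(97423, -1)) = Mul(Add(Mul(-70, Rational(-1, 20)), -3390), Rational(1, 97423)) = Mul(Add(Rational(7, 2), -3390), Rational(1, 97423)) = Mul(Rational(-6773, 2), Rational(1, 97423)) = Rational(-6773, 194846)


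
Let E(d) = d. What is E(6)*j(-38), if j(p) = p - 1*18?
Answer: -336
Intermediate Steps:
j(p) = -18 + p (j(p) = p - 18 = -18 + p)
E(6)*j(-38) = 6*(-18 - 38) = 6*(-56) = -336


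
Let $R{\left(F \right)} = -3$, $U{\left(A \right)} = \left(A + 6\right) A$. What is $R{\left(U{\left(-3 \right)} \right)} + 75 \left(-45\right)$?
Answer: $-3378$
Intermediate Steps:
$U{\left(A \right)} = A \left(6 + A\right)$ ($U{\left(A \right)} = \left(6 + A\right) A = A \left(6 + A\right)$)
$R{\left(U{\left(-3 \right)} \right)} + 75 \left(-45\right) = -3 + 75 \left(-45\right) = -3 - 3375 = -3378$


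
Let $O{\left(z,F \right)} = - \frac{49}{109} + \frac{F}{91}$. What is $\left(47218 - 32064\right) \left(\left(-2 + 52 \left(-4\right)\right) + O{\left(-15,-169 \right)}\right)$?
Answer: $- \frac{2454796460}{763} \approx -3.2173 \cdot 10^{6}$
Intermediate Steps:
$O{\left(z,F \right)} = - \frac{49}{109} + \frac{F}{91}$ ($O{\left(z,F \right)} = \left(-49\right) \frac{1}{109} + F \frac{1}{91} = - \frac{49}{109} + \frac{F}{91}$)
$\left(47218 - 32064\right) \left(\left(-2 + 52 \left(-4\right)\right) + O{\left(-15,-169 \right)}\right) = \left(47218 - 32064\right) \left(\left(-2 + 52 \left(-4\right)\right) + \left(- \frac{49}{109} + \frac{1}{91} \left(-169\right)\right)\right) = 15154 \left(\left(-2 - 208\right) - \frac{1760}{763}\right) = 15154 \left(-210 - \frac{1760}{763}\right) = 15154 \left(- \frac{161990}{763}\right) = - \frac{2454796460}{763}$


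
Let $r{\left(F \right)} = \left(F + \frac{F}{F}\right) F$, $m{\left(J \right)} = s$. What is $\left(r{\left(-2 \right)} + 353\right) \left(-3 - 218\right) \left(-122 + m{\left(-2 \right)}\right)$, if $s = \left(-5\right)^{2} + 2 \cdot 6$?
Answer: $6668675$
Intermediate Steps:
$s = 37$ ($s = 25 + 12 = 37$)
$m{\left(J \right)} = 37$
$r{\left(F \right)} = F \left(1 + F\right)$ ($r{\left(F \right)} = \left(F + 1\right) F = \left(1 + F\right) F = F \left(1 + F\right)$)
$\left(r{\left(-2 \right)} + 353\right) \left(-3 - 218\right) \left(-122 + m{\left(-2 \right)}\right) = \left(- 2 \left(1 - 2\right) + 353\right) \left(-3 - 218\right) \left(-122 + 37\right) = \left(\left(-2\right) \left(-1\right) + 353\right) \left(\left(-221\right) \left(-85\right)\right) = \left(2 + 353\right) 18785 = 355 \cdot 18785 = 6668675$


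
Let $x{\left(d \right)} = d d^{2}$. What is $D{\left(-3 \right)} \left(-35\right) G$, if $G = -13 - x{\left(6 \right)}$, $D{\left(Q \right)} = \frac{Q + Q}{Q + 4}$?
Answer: $-48090$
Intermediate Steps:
$x{\left(d \right)} = d^{3}$
$D{\left(Q \right)} = \frac{2 Q}{4 + Q}$
$G = -229$ ($G = -13 - 6^{3} = -13 - 216 = -229$)
$D{\left(-3 \right)} \left(-35\right) G = 2 \left(-3\right) \frac{1}{4 - 3} \left(-35\right) \left(-229\right) = 2 \left(-3\right) 1^{-1} \left(-35\right) \left(-229\right) = 2 \left(-3\right) 1 \left(-35\right) \left(-229\right) = \left(-6\right) \left(-35\right) \left(-229\right) = 210 \left(-229\right) = -48090$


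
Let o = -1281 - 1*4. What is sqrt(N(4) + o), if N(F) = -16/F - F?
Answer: I*sqrt(1293) ≈ 35.958*I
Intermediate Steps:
N(F) = -F - 16/F
o = -1285 (o = -1281 - 4 = -1285)
sqrt(N(4) + o) = sqrt((-1*4 - 16/4) - 1285) = sqrt((-4 - 16*1/4) - 1285) = sqrt((-4 - 4) - 1285) = sqrt(-8 - 1285) = sqrt(-1293) = I*sqrt(1293)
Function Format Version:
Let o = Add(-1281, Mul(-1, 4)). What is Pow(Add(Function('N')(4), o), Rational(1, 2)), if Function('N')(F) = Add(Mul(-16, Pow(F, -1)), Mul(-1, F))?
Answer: Mul(I, Pow(1293, Rational(1, 2))) ≈ Mul(35.958, I)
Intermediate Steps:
Function('N')(F) = Add(Mul(-1, F), Mul(-16, Pow(F, -1)))
o = -1285 (o = Add(-1281, -4) = -1285)
Pow(Add(Function('N')(4), o), Rational(1, 2)) = Pow(Add(Add(Mul(-1, 4), Mul(-16, Pow(4, -1))), -1285), Rational(1, 2)) = Pow(Add(Add(-4, Mul(-16, Rational(1, 4))), -1285), Rational(1, 2)) = Pow(Add(Add(-4, -4), -1285), Rational(1, 2)) = Pow(Add(-8, -1285), Rational(1, 2)) = Pow(-1293, Rational(1, 2)) = Mul(I, Pow(1293, Rational(1, 2)))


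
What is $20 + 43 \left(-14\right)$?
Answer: $-582$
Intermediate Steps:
$20 + 43 \left(-14\right) = 20 - 602 = -582$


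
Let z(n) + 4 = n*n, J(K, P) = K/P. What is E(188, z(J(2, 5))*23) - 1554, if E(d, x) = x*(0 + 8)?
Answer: -56514/25 ≈ -2260.6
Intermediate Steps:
z(n) = -4 + n² (z(n) = -4 + n*n = -4 + n²)
E(d, x) = 8*x (E(d, x) = x*8 = 8*x)
E(188, z(J(2, 5))*23) - 1554 = 8*((-4 + (2/5)²)*23) - 1554 = 8*((-4 + (2*(⅕))²)*23) - 1554 = 8*((-4 + (⅖)²)*23) - 1554 = 8*((-4 + 4/25)*23) - 1554 = 8*(-96/25*23) - 1554 = 8*(-2208/25) - 1554 = -17664/25 - 1554 = -56514/25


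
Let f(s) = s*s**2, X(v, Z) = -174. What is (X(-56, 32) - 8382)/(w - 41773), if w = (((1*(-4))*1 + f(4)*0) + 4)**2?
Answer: 8556/41773 ≈ 0.20482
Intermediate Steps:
f(s) = s**3
w = 0 (w = (((1*(-4))*1 + 4**3*0) + 4)**2 = ((-4*1 + 64*0) + 4)**2 = ((-4 + 0) + 4)**2 = (-4 + 4)**2 = 0**2 = 0)
(X(-56, 32) - 8382)/(w - 41773) = (-174 - 8382)/(0 - 41773) = -8556/(-41773) = -8556*(-1/41773) = 8556/41773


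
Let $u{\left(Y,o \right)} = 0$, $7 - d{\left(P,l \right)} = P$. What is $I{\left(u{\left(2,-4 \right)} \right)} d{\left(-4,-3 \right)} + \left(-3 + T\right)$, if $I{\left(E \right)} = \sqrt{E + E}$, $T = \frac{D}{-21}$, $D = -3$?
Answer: $- \frac{20}{7} \approx -2.8571$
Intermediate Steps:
$d{\left(P,l \right)} = 7 - P$
$T = \frac{1}{7}$ ($T = - \frac{3}{-21} = \left(-3\right) \left(- \frac{1}{21}\right) = \frac{1}{7} \approx 0.14286$)
$I{\left(E \right)} = \sqrt{2} \sqrt{E}$ ($I{\left(E \right)} = \sqrt{2 E} = \sqrt{2} \sqrt{E}$)
$I{\left(u{\left(2,-4 \right)} \right)} d{\left(-4,-3 \right)} + \left(-3 + T\right) = \sqrt{2} \sqrt{0} \left(7 - -4\right) + \left(-3 + \frac{1}{7}\right) = \sqrt{2} \cdot 0 \left(7 + 4\right) - \frac{20}{7} = 0 \cdot 11 - \frac{20}{7} = 0 - \frac{20}{7} = - \frac{20}{7}$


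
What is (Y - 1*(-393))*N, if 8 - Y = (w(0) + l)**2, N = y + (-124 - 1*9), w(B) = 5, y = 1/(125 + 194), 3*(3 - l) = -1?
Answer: -14066576/319 ≈ -44096.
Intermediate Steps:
l = 10/3 (l = 3 - 1/3*(-1) = 3 + 1/3 = 10/3 ≈ 3.3333)
y = 1/319 ≈ 0.0031348
N = -42426/319 (N = 1/319 + (-124 - 1*9) = 1/319 + (-124 - 9) = 1/319 - 133 = -42426/319 ≈ -133.00)
Y = -553/9 (Y = 8 - (5 + 10/3)**2 = 8 - (25/3)**2 = 8 - 1*625/9 = 8 - 625/9 = -553/9 ≈ -61.444)
(Y - 1*(-393))*N = (-553/9 - 1*(-393))*(-42426/319) = (-553/9 + 393)*(-42426/319) = (2984/9)*(-42426/319) = -14066576/319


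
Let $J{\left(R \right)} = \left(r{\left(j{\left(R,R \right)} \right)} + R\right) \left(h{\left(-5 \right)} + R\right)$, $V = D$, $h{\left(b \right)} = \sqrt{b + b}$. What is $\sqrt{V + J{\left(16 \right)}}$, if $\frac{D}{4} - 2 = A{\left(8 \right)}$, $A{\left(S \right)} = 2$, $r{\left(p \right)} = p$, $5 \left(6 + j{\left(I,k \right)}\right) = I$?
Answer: $\frac{\sqrt{5680 + 330 i \sqrt{10}}}{5} \approx 15.136 + 1.3789 i$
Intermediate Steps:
$h{\left(b \right)} = \sqrt{2} \sqrt{b}$ ($h{\left(b \right)} = \sqrt{2 b} = \sqrt{2} \sqrt{b}$)
$j{\left(I,k \right)} = -6 + \frac{I}{5}$
$D = 16$ ($D = 8 + 4 \cdot 2 = 8 + 8 = 16$)
$V = 16$
$J{\left(R \right)} = \left(-6 + \frac{6 R}{5}\right) \left(R + i \sqrt{10}\right)$ ($J{\left(R \right)} = \left(\left(-6 + \frac{R}{5}\right) + R\right) \left(\sqrt{2} \sqrt{-5} + R\right) = \left(-6 + \frac{6 R}{5}\right) \left(\sqrt{2} i \sqrt{5} + R\right) = \left(-6 + \frac{6 R}{5}\right) \left(i \sqrt{10} + R\right) = \left(-6 + \frac{6 R}{5}\right) \left(R + i \sqrt{10}\right)$)
$\sqrt{V + J{\left(16 \right)}} = \sqrt{16 + \left(\left(-6\right) 16 + \frac{6 \cdot 16^{2}}{5} - 6 i \sqrt{10} + \frac{6}{5} i 16 \sqrt{10}\right)} = \sqrt{16 + \left(-96 + \frac{6}{5} \cdot 256 - 6 i \sqrt{10} + \frac{96 i \sqrt{10}}{5}\right)} = \sqrt{16 + \left(-96 + \frac{1536}{5} - 6 i \sqrt{10} + \frac{96 i \sqrt{10}}{5}\right)} = \sqrt{16 + \left(\frac{1056}{5} + \frac{66 i \sqrt{10}}{5}\right)} = \sqrt{\frac{1136}{5} + \frac{66 i \sqrt{10}}{5}}$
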